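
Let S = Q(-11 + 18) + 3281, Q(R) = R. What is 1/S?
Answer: 1/3288 ≈ 0.00030414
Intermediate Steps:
S = 3288 (S = (-11 + 18) + 3281 = 7 + 3281 = 3288)
1/S = 1/3288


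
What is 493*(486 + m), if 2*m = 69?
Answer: 513213/2 ≈ 2.5661e+5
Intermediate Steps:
m = 69/2 (m = (½)*69 = 69/2 ≈ 34.500)
493*(486 + m) = 493*(486 + 69/2) = 493*(1041/2) = 513213/2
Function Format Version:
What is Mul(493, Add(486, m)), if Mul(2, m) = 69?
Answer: Rational(513213, 2) ≈ 2.5661e+5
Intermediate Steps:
m = Rational(69, 2) (m = Mul(Rational(1, 2), 69) = Rational(69, 2) ≈ 34.500)
Mul(493, Add(486, m)) = Mul(493, Add(486, Rational(69, 2))) = Mul(493, Rational(1041, 2)) = Rational(513213, 2)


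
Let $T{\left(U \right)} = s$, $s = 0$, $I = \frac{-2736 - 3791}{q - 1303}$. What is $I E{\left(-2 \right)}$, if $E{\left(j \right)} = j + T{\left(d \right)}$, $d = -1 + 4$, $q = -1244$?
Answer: $- \frac{13054}{2547} \approx -5.1252$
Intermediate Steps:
$I = \frac{6527}{2547}$ ($I = \frac{-2736 - 3791}{-1244 - 1303} = - \frac{6527}{-2547} = \left(-6527\right) \left(- \frac{1}{2547}\right) = \frac{6527}{2547} \approx 2.5626$)
$d = 3$
$T{\left(U \right)} = 0$
$E{\left(j \right)} = j$ ($E{\left(j \right)} = j + 0 = j$)
$I E{\left(-2 \right)} = \frac{6527}{2547} \left(-2\right) = - \frac{13054}{2547}$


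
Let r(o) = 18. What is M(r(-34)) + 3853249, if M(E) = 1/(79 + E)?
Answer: 373765154/97 ≈ 3.8532e+6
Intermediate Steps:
M(r(-34)) + 3853249 = 1/(79 + 18) + 3853249 = 1/97 + 3853249 = 373765154/97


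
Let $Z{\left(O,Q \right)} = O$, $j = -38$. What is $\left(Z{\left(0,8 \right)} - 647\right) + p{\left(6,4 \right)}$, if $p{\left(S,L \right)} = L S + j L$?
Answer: $-775$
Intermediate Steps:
$p{\left(S,L \right)} = - 38 L + L S$ ($p{\left(S,L \right)} = L S - 38 L = - 38 L + L S$)
$\left(Z{\left(0,8 \right)} - 647\right) + p{\left(6,4 \right)} = \left(0 - 647\right) + 4 \left(-38 + 6\right) = -647 + 4 \left(-32\right) = -647 - 128 = -775$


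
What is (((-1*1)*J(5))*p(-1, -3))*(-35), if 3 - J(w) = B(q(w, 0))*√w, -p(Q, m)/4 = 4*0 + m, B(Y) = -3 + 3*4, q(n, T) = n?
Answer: 1260 - 3780*√5 ≈ -7192.3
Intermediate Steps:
B(Y) = 9 (B(Y) = -3 + 12 = 9)
p(Q, m) = -4*m (p(Q, m) = -4*(4*0 + m) = -4*(0 + m) = -4*m)
J(w) = 3 - 9*√w
(((-1*1)*J(5))*p(-1, -3))*(-35) = (((-1*1)*(3 - 9*√5))*(-4*(-3)))*(-35) = (-(3 - 9*√5)*12)*(-35) = ((-3 + 9*√5)*12)*(-35) = (-36 + 108*√5)*(-35) = 1260 - 3780*√5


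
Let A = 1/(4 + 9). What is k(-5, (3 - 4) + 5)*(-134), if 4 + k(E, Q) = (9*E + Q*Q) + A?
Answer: 57352/13 ≈ 4411.7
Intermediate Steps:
A = 1/13 ≈ 0.076923
k(E, Q) = -51/13 + Q² + 9*E (k(E, Q) = -4 + ((9*E + Q*Q) + 1/13) = -4 + ((9*E + Q²) + 1/13) = -4 + ((Q² + 9*E) + 1/13) = -4 + (1/13 + Q² + 9*E) = -51/13 + Q² + 9*E)
k(-5, (3 - 4) + 5)*(-134) = (-51/13 + ((3 - 4) + 5)² + 9*(-5))*(-134) = (-51/13 + (-1 + 5)² - 45)*(-134) = (-51/13 + 4² - 45)*(-134) = (-51/13 + 16 - 45)*(-134) = -428/13*(-134) = 57352/13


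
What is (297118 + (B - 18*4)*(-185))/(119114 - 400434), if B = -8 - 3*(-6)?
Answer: -77147/70330 ≈ -1.0969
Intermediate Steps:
B = 10 (B = -8 + 18 = 10)
(297118 + (B - 18*4)*(-185))/(119114 - 400434) = (297118 + (10 - 18*4)*(-185))/(119114 - 400434) = (297118 + (10 - 72)*(-185))/(-281320) = (297118 - 62*(-185))*(-1/281320) = (297118 + 11470)*(-1/281320) = 308588*(-1/281320) = -77147/70330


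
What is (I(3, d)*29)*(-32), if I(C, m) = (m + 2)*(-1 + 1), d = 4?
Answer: 0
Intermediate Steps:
I(C, m) = 0 (I(C, m) = (2 + m)*0 = 0)
(I(3, d)*29)*(-32) = (0*29)*(-32) = 0*(-32) = 0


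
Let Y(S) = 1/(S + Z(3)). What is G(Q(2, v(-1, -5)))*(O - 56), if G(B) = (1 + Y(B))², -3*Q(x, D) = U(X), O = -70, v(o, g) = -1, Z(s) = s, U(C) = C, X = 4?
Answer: -8064/25 ≈ -322.56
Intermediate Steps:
Q(x, D) = -4/3 (Q(x, D) = -⅓*4 = -4/3)
Y(S) = 1/(3 + S) (Y(S) = 1/(S + 3) = 1/(3 + S))
G(B) = (1 + 1/(3 + B))²
G(Q(2, v(-1, -5)))*(O - 56) = ((4 - 4/3)²/(3 - 4/3)²)*(-70 - 56) = ((8/3)²/(5/3)²)*(-126) = ((9/25)*(64/9))*(-126) = (64/25)*(-126) = -8064/25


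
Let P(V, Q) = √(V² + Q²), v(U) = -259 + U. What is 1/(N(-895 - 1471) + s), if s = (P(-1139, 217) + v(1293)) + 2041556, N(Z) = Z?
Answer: 1020112/2081256312883 - √1344410/4162512625766 ≈ 4.8986e-7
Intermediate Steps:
P(V, Q) = √(Q² + V²)
s = 2042590 + √1344410 (s = (√(217² + (-1139)²) + (-259 + 1293)) + 2041556 = (√(47089 + 1297321) + 1034) + 2041556 = (√1344410 + 1034) + 2041556 = (1034 + √1344410) + 2041556 = 2042590 + √1344410 ≈ 2.0438e+6)
1/(N(-895 - 1471) + s) = 1/((-895 - 1471) + (2042590 + √1344410)) = 1/(-2366 + (2042590 + √1344410)) = 1/(2040224 + √1344410)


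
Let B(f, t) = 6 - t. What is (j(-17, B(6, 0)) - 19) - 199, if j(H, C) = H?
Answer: -235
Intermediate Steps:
(j(-17, B(6, 0)) - 19) - 199 = (-17 - 19) - 199 = -36 - 199 = -235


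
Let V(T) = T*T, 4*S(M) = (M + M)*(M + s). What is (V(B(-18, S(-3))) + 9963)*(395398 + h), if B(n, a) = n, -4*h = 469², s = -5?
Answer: 14007098097/4 ≈ 3.5018e+9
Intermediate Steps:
S(M) = M*(-5 + M)/2 (S(M) = ((M + M)*(M - 5))/4 = ((2*M)*(-5 + M))/4 = (2*M*(-5 + M))/4 = M*(-5 + M)/2)
h = -219961/4 (h = -¼*469² = -¼*219961 = -219961/4 ≈ -54990.)
V(T) = T²
(V(B(-18, S(-3))) + 9963)*(395398 + h) = ((-18)² + 9963)*(395398 - 219961/4) = (324 + 9963)*(1361631/4) = 10287*(1361631/4) = 14007098097/4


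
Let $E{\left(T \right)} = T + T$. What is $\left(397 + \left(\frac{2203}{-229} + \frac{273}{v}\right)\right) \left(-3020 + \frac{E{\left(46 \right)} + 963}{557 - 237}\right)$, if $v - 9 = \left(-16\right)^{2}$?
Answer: $- \frac{4550765107023}{3883840} \approx -1.1717 \cdot 10^{6}$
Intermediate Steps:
$v = 265$ ($v = 9 + \left(-16\right)^{2} = 9 + 256 = 265$)
$E{\left(T \right)} = 2 T$
$\left(397 + \left(\frac{2203}{-229} + \frac{273}{v}\right)\right) \left(-3020 + \frac{E{\left(46 \right)} + 963}{557 - 237}\right) = \left(397 + \left(\frac{2203}{-229} + \frac{273}{265}\right)\right) \left(-3020 + \frac{2 \cdot 46 + 963}{557 - 237}\right) = \left(397 + \left(2203 \left(- \frac{1}{229}\right) + 273 \cdot \frac{1}{265}\right)\right) \left(-3020 + \frac{92 + 963}{320}\right) = \left(397 + \left(- \frac{2203}{229} + \frac{273}{265}\right)\right) \left(-3020 + 1055 \cdot \frac{1}{320}\right) = \left(397 - \frac{521278}{60685}\right) \left(-3020 + \frac{211}{64}\right) = \frac{23570667}{60685} \left(- \frac{193069}{64}\right) = - \frac{4550765107023}{3883840}$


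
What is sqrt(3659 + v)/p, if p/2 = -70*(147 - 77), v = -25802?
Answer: -11*I*sqrt(183)/9800 ≈ -0.015184*I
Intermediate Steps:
p = -9800 (p = 2*(-70*(147 - 77)) = 2*(-70*70) = 2*(-4900) = -9800)
sqrt(3659 + v)/p = sqrt(3659 - 25802)/(-9800) = sqrt(-22143)*(-1/9800) = (11*I*sqrt(183))*(-1/9800) = -11*I*sqrt(183)/9800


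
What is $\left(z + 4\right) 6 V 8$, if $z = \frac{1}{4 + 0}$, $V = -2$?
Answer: $-408$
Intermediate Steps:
$z = \frac{1}{4} \approx 0.25$
$\left(z + 4\right) 6 V 8 = \left(\frac{1}{4} + 4\right) 6 \left(-2\right) 8 = \frac{17}{4} \cdot 6 \left(-2\right) 8 = \frac{51}{2} \left(-2\right) 8 = \left(-51\right) 8 = -408$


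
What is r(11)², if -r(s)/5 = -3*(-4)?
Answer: 3600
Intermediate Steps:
r(s) = -60 (r(s) = -(-15)*(-4) = -5*12 = -60)
r(11)² = (-60)² = 3600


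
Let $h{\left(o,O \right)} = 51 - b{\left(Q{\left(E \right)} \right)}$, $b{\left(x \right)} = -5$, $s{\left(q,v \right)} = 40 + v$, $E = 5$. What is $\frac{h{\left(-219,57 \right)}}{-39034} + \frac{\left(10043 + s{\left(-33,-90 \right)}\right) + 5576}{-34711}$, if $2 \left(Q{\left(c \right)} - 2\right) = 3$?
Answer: $- \frac{304832081}{677454587} \approx -0.44997$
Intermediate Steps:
$Q{\left(c \right)} = \frac{7}{2}$ ($Q{\left(c \right)} = 2 + \frac{1}{2} \cdot 3 = 2 + \frac{3}{2} = \frac{7}{2}$)
$h{\left(o,O \right)} = 56$ ($h{\left(o,O \right)} = 51 - -5 = 51 + 5 = 56$)
$\frac{h{\left(-219,57 \right)}}{-39034} + \frac{\left(10043 + s{\left(-33,-90 \right)}\right) + 5576}{-34711} = \frac{56}{-39034} + \frac{\left(10043 + \left(40 - 90\right)\right) + 5576}{-34711} = 56 \left(- \frac{1}{39034}\right) + \left(\left(10043 - 50\right) + 5576\right) \left(- \frac{1}{34711}\right) = - \frac{28}{19517} + \left(9993 + 5576\right) \left(- \frac{1}{34711}\right) = - \frac{28}{19517} + 15569 \left(- \frac{1}{34711}\right) = - \frac{28}{19517} - \frac{15569}{34711} = - \frac{304832081}{677454587}$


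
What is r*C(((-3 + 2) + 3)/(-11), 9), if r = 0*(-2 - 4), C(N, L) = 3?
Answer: 0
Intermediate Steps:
r = 0 (r = 0*(-6) = 0)
r*C(((-3 + 2) + 3)/(-11), 9) = 0*3 = 0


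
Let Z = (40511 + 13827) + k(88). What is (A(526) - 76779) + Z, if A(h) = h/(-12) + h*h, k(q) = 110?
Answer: 1525807/6 ≈ 2.5430e+5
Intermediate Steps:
A(h) = h² - h/12 (A(h) = h*(-1/12) + h² = -h/12 + h² = h² - h/12)
Z = 54448 (Z = (40511 + 13827) + 110 = 54338 + 110 = 54448)
(A(526) - 76779) + Z = (526*(-1/12 + 526) - 76779) + 54448 = (526*(6311/12) - 76779) + 54448 = (1659793/6 - 76779) + 54448 = 1199119/6 + 54448 = 1525807/6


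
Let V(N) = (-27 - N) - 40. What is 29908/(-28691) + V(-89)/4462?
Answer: -66409147/64009621 ≈ -1.0375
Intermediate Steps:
V(N) = -67 - N
29908/(-28691) + V(-89)/4462 = 29908/(-28691) + (-67 - 1*(-89))/4462 = 29908*(-1/28691) + (-67 + 89)*(1/4462) = -29908/28691 + 22*(1/4462) = -29908/28691 + 11/2231 = -66409147/64009621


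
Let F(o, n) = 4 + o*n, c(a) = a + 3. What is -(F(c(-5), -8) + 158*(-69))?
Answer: 10882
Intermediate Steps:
c(a) = 3 + a
F(o, n) = 4 + n*o
-(F(c(-5), -8) + 158*(-69)) = -((4 - 8*(3 - 5)) + 158*(-69)) = -((4 - 8*(-2)) - 10902) = -((4 + 16) - 10902) = -(20 - 10902) = -1*(-10882) = 10882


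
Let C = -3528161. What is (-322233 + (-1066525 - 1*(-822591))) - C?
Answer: 2961994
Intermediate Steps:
(-322233 + (-1066525 - 1*(-822591))) - C = (-322233 + (-1066525 - 1*(-822591))) - 1*(-3528161) = (-322233 + (-1066525 + 822591)) + 3528161 = (-322233 - 243934) + 3528161 = -566167 + 3528161 = 2961994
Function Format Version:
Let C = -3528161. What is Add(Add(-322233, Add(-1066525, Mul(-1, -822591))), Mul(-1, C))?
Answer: 2961994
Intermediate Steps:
Add(Add(-322233, Add(-1066525, Mul(-1, -822591))), Mul(-1, C)) = Add(Add(-322233, Add(-1066525, Mul(-1, -822591))), Mul(-1, -3528161)) = Add(Add(-322233, Add(-1066525, 822591)), 3528161) = Add(Add(-322233, -243934), 3528161) = Add(-566167, 3528161) = 2961994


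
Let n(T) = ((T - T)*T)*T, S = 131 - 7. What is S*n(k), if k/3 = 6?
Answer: 0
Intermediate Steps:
S = 124
k = 18 (k = 3*6 = 18)
n(T) = 0 (n(T) = (0*T)*T = 0*T = 0)
S*n(k) = 124*0 = 0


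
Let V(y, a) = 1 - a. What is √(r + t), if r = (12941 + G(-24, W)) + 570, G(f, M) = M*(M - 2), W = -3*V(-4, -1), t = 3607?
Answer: √17166 ≈ 131.02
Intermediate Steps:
W = -6 (W = -3*(1 - 1*(-1)) = -3*(1 + 1) = -3*2 = -6)
G(f, M) = M*(-2 + M)
r = 13559 (r = (12941 - 6*(-2 - 6)) + 570 = (12941 - 6*(-8)) + 570 = (12941 + 48) + 570 = 12989 + 570 = 13559)
√(r + t) = √(13559 + 3607) = √17166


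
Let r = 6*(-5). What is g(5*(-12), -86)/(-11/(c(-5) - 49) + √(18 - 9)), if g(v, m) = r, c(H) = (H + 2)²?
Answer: -1200/131 ≈ -9.1603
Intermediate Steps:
c(H) = (2 + H)²
r = -30
g(v, m) = -30
g(5*(-12), -86)/(-11/(c(-5) - 49) + √(18 - 9)) = -30/(-11/((2 - 5)² - 49) + √(18 - 9)) = -30/(-11/((-3)² - 49) + √9) = -30/(-11/(9 - 49) + 3) = -30/(-11/(-40) + 3) = -30/(-1/40*(-11) + 3) = -30/(11/40 + 3) = -30/131/40 = -30*40/131 = -1200/131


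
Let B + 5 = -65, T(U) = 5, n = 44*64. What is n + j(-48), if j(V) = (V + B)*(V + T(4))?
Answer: 7890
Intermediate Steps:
n = 2816
B = -70 (B = -5 - 65 = -70)
j(V) = (-70 + V)*(5 + V) (j(V) = (V - 70)*(V + 5) = (-70 + V)*(5 + V))
n + j(-48) = 2816 + (-350 + (-48)² - 65*(-48)) = 2816 + (-350 + 2304 + 3120) = 2816 + 5074 = 7890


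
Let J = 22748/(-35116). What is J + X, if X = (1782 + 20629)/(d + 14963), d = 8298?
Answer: 64460862/204208319 ≈ 0.31566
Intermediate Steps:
J = -5687/8779 (J = 22748*(-1/35116) = -5687/8779 ≈ -0.64780)
X = 22411/23261 (X = (1782 + 20629)/(8298 + 14963) = 22411/23261 ≈ 0.96346)
J + X = -5687/8779 + 22411/23261 = 64460862/204208319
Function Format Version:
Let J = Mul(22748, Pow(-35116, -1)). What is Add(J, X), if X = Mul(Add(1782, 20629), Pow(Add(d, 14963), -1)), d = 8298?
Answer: Rational(64460862, 204208319) ≈ 0.31566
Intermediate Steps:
J = Rational(-5687, 8779) (J = Mul(22748, Rational(-1, 35116)) = Rational(-5687, 8779) ≈ -0.64780)
X = Rational(22411, 23261) (X = Mul(Add(1782, 20629), Pow(Add(8298, 14963), -1)) = Mul(22411, Pow(23261, -1)) = Mul(22411, Rational(1, 23261)) = Rational(22411, 23261) ≈ 0.96346)
Add(J, X) = Add(Rational(-5687, 8779), Rational(22411, 23261)) = Rational(64460862, 204208319)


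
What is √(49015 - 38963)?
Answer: 2*√2513 ≈ 100.26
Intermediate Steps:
√(49015 - 38963) = √10052 = 2*√2513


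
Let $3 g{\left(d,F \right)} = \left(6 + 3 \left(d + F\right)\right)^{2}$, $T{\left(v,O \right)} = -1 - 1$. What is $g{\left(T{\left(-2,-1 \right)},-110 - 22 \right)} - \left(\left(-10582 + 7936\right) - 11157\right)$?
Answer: $66075$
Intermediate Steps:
$T{\left(v,O \right)} = -2$
$g{\left(d,F \right)} = \frac{\left(6 + 3 F + 3 d\right)^{2}}{3}$ ($g{\left(d,F \right)} = \frac{\left(6 + 3 \left(d + F\right)\right)^{2}}{3} = \frac{\left(6 + 3 \left(F + d\right)\right)^{2}}{3} = \frac{\left(6 + \left(3 F + 3 d\right)\right)^{2}}{3} = \frac{\left(6 + 3 F + 3 d\right)^{2}}{3}$)
$g{\left(T{\left(-2,-1 \right)},-110 - 22 \right)} - \left(\left(-10582 + 7936\right) - 11157\right) = 3 \left(2 - 132 - 2\right)^{2} - \left(\left(-10582 + 7936\right) - 11157\right) = 3 \left(2 - 132 - 2\right)^{2} - \left(-2646 - 11157\right) = 3 \left(-132\right)^{2} - -13803 = 3 \cdot 17424 + 13803 = 52272 + 13803 = 66075$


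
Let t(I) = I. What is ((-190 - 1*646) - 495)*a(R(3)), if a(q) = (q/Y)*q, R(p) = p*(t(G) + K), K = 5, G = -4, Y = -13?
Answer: 11979/13 ≈ 921.46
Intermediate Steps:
R(p) = p (R(p) = p*(-4 + 5) = p*1 = p)
a(q) = -q²/13 (a(q) = (q/(-13))*q = (q*(-1/13))*q = (-q/13)*q = -q²/13)
((-190 - 1*646) - 495)*a(R(3)) = ((-190 - 1*646) - 495)*(-1/13*3²) = ((-190 - 646) - 495)*(-1/13*9) = (-836 - 495)*(-9/13) = -1331*(-9/13) = 11979/13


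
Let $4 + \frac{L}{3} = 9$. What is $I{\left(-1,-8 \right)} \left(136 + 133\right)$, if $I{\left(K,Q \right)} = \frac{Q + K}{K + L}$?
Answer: $- \frac{2421}{14} \approx -172.93$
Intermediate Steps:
$L = 15$ ($L = -12 + 3 \cdot 9 = -12 + 27 = 15$)
$I{\left(K,Q \right)} = \frac{K + Q}{15 + K}$ ($I{\left(K,Q \right)} = \frac{Q + K}{K + 15} = \frac{K + Q}{15 + K}$)
$I{\left(-1,-8 \right)} \left(136 + 133\right) = \frac{-1 - 8}{15 - 1} \left(136 + 133\right) = \frac{1}{14} \left(-9\right) 269 = \left(- \frac{9}{14}\right) 269 = - \frac{2421}{14}$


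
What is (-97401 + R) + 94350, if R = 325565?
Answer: 322514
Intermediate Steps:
(-97401 + R) + 94350 = (-97401 + 325565) + 94350 = 228164 + 94350 = 322514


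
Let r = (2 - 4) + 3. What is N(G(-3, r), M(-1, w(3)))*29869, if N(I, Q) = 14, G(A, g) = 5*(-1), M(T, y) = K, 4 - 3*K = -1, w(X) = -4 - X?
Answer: 418166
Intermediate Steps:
r = 1 (r = -2 + 3 = 1)
K = 5/3 (K = 4/3 - ⅓*(-1) = 4/3 + ⅓ = 5/3 ≈ 1.6667)
M(T, y) = 5/3
G(A, g) = -5
N(G(-3, r), M(-1, w(3)))*29869 = 14*29869 = 418166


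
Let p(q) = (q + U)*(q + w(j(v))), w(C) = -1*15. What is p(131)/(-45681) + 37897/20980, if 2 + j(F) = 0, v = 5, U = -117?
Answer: 1697101337/958387380 ≈ 1.7708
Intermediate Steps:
j(F) = -2 (j(F) = -2 + 0 = -2)
w(C) = -15
p(q) = (-117 + q)*(-15 + q) (p(q) = (q - 117)*(q - 15) = (-117 + q)*(-15 + q))
p(131)/(-45681) + 37897/20980 = (1755 + 131² - 132*131)/(-45681) + 37897/20980 = (1755 + 17161 - 17292)*(-1/45681) + 37897*(1/20980) = 1624*(-1/45681) + 37897/20980 = -1624/45681 + 37897/20980 = 1697101337/958387380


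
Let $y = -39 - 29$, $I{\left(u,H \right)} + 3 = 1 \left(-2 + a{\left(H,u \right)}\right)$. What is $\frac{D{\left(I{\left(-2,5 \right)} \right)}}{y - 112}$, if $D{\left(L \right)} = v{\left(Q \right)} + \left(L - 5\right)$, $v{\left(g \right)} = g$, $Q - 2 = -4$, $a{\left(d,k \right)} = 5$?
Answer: $\frac{7}{180} \approx 0.038889$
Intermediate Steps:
$Q = -2$ ($Q = 2 - 4 = -2$)
$I{\left(u,H \right)} = 0$ ($I{\left(u,H \right)} = -3 + 1 \left(-2 + 5\right) = -3 + 1 \cdot 3 = -3 + 3 = 0$)
$y = -68$ ($y = -39 - 29 = -68$)
$D{\left(L \right)} = -7 + L$ ($D{\left(L \right)} = -2 + \left(L - 5\right) = -2 + \left(-5 + L\right) = -7 + L$)
$\frac{D{\left(I{\left(-2,5 \right)} \right)}}{y - 112} = \frac{-7 + 0}{-68 - 112} = - \frac{7}{-180} = \left(-7\right) \left(- \frac{1}{180}\right) = \frac{7}{180}$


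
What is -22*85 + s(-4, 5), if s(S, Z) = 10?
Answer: -1860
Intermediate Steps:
-22*85 + s(-4, 5) = -22*85 + 10 = -1870 + 10 = -1860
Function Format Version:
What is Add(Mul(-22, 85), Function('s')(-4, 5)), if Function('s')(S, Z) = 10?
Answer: -1860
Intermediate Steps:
Add(Mul(-22, 85), Function('s')(-4, 5)) = Add(Mul(-22, 85), 10) = Add(-1870, 10) = -1860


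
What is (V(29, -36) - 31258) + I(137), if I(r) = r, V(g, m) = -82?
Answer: -31203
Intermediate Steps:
(V(29, -36) - 31258) + I(137) = (-82 - 31258) + 137 = -31340 + 137 = -31203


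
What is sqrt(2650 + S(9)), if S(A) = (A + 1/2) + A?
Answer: 3*sqrt(1186)/2 ≈ 51.658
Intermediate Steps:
S(A) = 1/2 + 2*A (S(A) = (A + 1/2) + A = (1/2 + A) + A = 1/2 + 2*A)
sqrt(2650 + S(9)) = sqrt(2650 + (1/2 + 2*9)) = sqrt(2650 + (1/2 + 18)) = sqrt(2650 + 37/2) = sqrt(5337/2) = 3*sqrt(1186)/2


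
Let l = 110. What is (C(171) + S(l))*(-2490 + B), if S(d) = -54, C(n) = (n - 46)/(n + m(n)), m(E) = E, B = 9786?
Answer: -1173952/3 ≈ -3.9132e+5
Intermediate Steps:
C(n) = (-46 + n)/(2*n) (C(n) = (n - 46)/(n + n) = (-46 + n)/((2*n)) = (-46 + n)*(1/(2*n)) = (-46 + n)/(2*n))
(C(171) + S(l))*(-2490 + B) = ((½)*(-46 + 171)/171 - 54)*(-2490 + 9786) = ((½)*(1/171)*125 - 54)*7296 = (125/342 - 54)*7296 = -18343/342*7296 = -1173952/3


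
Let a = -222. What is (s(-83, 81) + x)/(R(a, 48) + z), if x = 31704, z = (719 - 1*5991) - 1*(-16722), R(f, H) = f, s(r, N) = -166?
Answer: 15769/5614 ≈ 2.8089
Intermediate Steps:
z = 11450 (z = (719 - 5991) + 16722 = -5272 + 16722 = 11450)
(s(-83, 81) + x)/(R(a, 48) + z) = (-166 + 31704)/(-222 + 11450) = 31538/11228 = 31538*(1/11228) = 15769/5614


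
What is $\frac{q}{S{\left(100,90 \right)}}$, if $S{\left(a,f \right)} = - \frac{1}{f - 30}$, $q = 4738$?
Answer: $-284280$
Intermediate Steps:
$S{\left(a,f \right)} = - \frac{1}{-30 + f}$
$\frac{q}{S{\left(100,90 \right)}} = \frac{4738}{\left(-1\right) \frac{1}{-30 + 90}} = \frac{4738}{\left(-1\right) \frac{1}{60}} = \frac{4738}{- \frac{1}{60}} = 4738 \left(-60\right) = -284280$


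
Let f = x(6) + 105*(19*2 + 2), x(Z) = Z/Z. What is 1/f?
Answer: 1/4201 ≈ 0.00023804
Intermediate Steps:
x(Z) = 1
f = 4201 (f = 1 + 105*(19*2 + 2) = 1 + 105*(38 + 2) = 1 + 105*40 = 1 + 4200 = 4201)
1/f = 1/4201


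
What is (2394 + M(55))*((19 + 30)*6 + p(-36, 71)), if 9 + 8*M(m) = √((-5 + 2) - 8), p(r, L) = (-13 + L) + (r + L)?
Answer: 7408341/8 + 387*I*√11/8 ≈ 9.2604e+5 + 160.44*I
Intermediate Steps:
p(r, L) = -13 + r + 2*L (p(r, L) = (-13 + L) + (L + r) = -13 + r + 2*L)
M(m) = -9/8 + I*√11/8 (M(m) = -9/8 + √((-5 + 2) - 8)/8 = -9/8 + √(-3 - 8)/8 = -9/8 + √(-11)/8 = -9/8 + (I*√11)/8 = -9/8 + I*√11/8)
(2394 + M(55))*((19 + 30)*6 + p(-36, 71)) = (2394 + (-9/8 + I*√11/8))*((19 + 30)*6 + (-13 - 36 + 2*71)) = (19143/8 + I*√11/8)*(49*6 + (-13 - 36 + 142)) = (19143/8 + I*√11/8)*(294 + 93) = (19143/8 + I*√11/8)*387 = 7408341/8 + 387*I*√11/8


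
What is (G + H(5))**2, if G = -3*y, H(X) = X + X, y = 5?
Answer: 25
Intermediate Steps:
H(X) = 2*X
G = -15 (G = -3*5 = -15)
(G + H(5))**2 = (-15 + 2*5)**2 = (-15 + 10)**2 = (-5)**2 = 25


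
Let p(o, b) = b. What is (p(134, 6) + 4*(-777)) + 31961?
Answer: 28859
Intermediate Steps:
(p(134, 6) + 4*(-777)) + 31961 = (6 + 4*(-777)) + 31961 = (6 - 3108) + 31961 = -3102 + 31961 = 28859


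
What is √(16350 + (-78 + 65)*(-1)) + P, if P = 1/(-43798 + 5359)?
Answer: -1/38439 + √16363 ≈ 127.92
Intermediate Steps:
P = -1/38439 (P = 1/(-38439) = -1/38439 ≈ -2.6015e-5)
√(16350 + (-78 + 65)*(-1)) + P = √(16350 + (-78 + 65)*(-1)) - 1/38439 = √(16350 - 13*(-1)) - 1/38439 = √(16350 + 13) - 1/38439 = √16363 - 1/38439 = -1/38439 + √16363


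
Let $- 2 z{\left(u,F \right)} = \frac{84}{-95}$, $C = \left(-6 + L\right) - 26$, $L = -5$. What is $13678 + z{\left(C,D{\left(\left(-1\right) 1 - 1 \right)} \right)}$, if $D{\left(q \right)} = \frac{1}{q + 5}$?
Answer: $\frac{1299452}{95} \approx 13678.0$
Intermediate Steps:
$C = -37$ ($C = \left(-6 - 5\right) - 26 = -11 - 26 = -37$)
$D{\left(q \right)} = \frac{1}{5 + q}$
$z{\left(u,F \right)} = \frac{42}{95}$ ($z{\left(u,F \right)} = - \frac{84 \frac{1}{-95}}{2} = - \frac{84 \left(- \frac{1}{95}\right)}{2} = \left(- \frac{1}{2}\right) \left(- \frac{84}{95}\right) = \frac{42}{95}$)
$13678 + z{\left(C,D{\left(\left(-1\right) 1 - 1 \right)} \right)} = 13678 + \frac{42}{95} = \frac{1299452}{95}$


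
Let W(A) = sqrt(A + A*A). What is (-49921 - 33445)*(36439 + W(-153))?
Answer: -3037773674 - 500196*sqrt(646) ≈ -3.0505e+9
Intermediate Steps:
W(A) = sqrt(A + A**2)
(-49921 - 33445)*(36439 + W(-153)) = (-49921 - 33445)*(36439 + sqrt(-153*(1 - 153))) = -83366*(36439 + sqrt(-153*(-152))) = -83366*(36439 + sqrt(23256)) = -83366*(36439 + 6*sqrt(646)) = -3037773674 - 500196*sqrt(646)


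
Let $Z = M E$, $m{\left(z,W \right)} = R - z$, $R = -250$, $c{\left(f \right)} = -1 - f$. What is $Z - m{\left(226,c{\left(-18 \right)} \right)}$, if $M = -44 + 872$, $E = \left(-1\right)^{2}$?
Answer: $1304$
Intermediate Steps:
$E = 1$
$M = 828$
$m{\left(z,W \right)} = -250 - z$
$Z = 828$ ($Z = 828 \cdot 1 = 828$)
$Z - m{\left(226,c{\left(-18 \right)} \right)} = 828 - \left(-250 - 226\right) = 828 - -476 = 828 + 476 = 1304$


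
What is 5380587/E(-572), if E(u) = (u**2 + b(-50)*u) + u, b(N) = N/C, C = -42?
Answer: 112992327/6844552 ≈ 16.508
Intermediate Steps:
b(N) = -N/42 (b(N) = N/(-42) = N*(-1/42) = -N/42)
E(u) = u**2 + 46*u/21 (E(u) = (u**2 + (-1/42*(-50))*u) + u = (u**2 + 25*u/21) + u = u**2 + 46*u/21)
5380587/E(-572) = 5380587/(((1/21)*(-572)*(46 + 21*(-572)))) = 5380587/(((1/21)*(-572)*(46 - 12012))) = 5380587/(((1/21)*(-572)*(-11966))) = 5380587/(6844552/21) = 5380587*(21/6844552) = 112992327/6844552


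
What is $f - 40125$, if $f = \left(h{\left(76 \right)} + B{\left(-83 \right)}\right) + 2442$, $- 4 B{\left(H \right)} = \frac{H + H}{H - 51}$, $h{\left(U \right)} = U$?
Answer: $- \frac{10078759}{268} \approx -37607.0$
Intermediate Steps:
$B{\left(H \right)} = - \frac{H}{2 \left(-51 + H\right)}$ ($B{\left(H \right)} = - \frac{\left(H + H\right) \frac{1}{H - 51}}{4} = - \frac{2 H \frac{1}{-51 + H}}{4} = - \frac{H}{2 \left(-51 + H\right)}$)
$f = \frac{674741}{268}$ ($f = \left(76 - - \frac{83}{-102 + 2 \left(-83\right)}\right) + 2442 = \left(76 - - \frac{83}{-102 - 166}\right) + 2442 = \left(76 - - \frac{83}{-268}\right) + 2442 = \left(76 - \left(-83\right) \left(- \frac{1}{268}\right)\right) + 2442 = \left(76 - \frac{83}{268}\right) + 2442 = \frac{20285}{268} + 2442 = \frac{674741}{268} \approx 2517.7$)
$f - 40125 = \frac{674741}{268} - 40125 = - \frac{10078759}{268}$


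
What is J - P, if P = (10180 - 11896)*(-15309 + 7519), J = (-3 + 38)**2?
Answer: -13366415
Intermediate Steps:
J = 1225 (J = 35**2 = 1225)
P = 13367640 (P = -1716*(-7790) = 13367640)
J - P = 1225 - 1*13367640 = 1225 - 13367640 = -13366415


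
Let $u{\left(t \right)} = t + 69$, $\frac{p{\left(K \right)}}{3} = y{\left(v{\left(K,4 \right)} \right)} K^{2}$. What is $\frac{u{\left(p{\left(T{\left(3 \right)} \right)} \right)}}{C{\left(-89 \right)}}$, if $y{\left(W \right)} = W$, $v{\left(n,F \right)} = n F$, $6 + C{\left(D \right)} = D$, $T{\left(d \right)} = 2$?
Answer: $- \frac{33}{19} \approx -1.7368$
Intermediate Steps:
$C{\left(D \right)} = -6 + D$
$v{\left(n,F \right)} = F n$
$p{\left(K \right)} = 12 K^{3}$ ($p{\left(K \right)} = 3 \cdot 4 K K^{2} = 3 \cdot 4 K^{3} = 12 K^{3}$)
$u{\left(t \right)} = 69 + t$
$\frac{u{\left(p{\left(T{\left(3 \right)} \right)} \right)}}{C{\left(-89 \right)}} = \frac{69 + 12 \cdot 2^{3}}{-6 - 89} = \frac{69 + 12 \cdot 8}{-95} = \left(69 + 96\right) \left(- \frac{1}{95}\right) = 165 \left(- \frac{1}{95}\right) = - \frac{33}{19}$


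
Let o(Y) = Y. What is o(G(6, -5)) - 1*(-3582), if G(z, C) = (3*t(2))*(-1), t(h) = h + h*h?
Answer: 3564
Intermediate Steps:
t(h) = h + h²
G(z, C) = -18 (G(z, C) = (3*(2*(1 + 2)))*(-1) = (3*(2*3))*(-1) = (3*6)*(-1) = 18*(-1) = -18)
o(G(6, -5)) - 1*(-3582) = -18 - 1*(-3582) = -18 + 3582 = 3564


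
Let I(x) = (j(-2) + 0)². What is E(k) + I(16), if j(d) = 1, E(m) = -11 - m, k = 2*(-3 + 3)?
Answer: -10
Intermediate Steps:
k = 0 (k = 2*0 = 0)
I(x) = 1 (I(x) = (1 + 0)² = 1² = 1)
E(k) + I(16) = (-11 - 1*0) + 1 = (-11 + 0) + 1 = -11 + 1 = -10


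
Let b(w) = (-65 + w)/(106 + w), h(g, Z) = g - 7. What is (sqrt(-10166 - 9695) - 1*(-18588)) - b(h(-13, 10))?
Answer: 1598653/86 + I*sqrt(19861) ≈ 18589.0 + 140.93*I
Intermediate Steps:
h(g, Z) = -7 + g
b(w) = (-65 + w)/(106 + w)
(sqrt(-10166 - 9695) - 1*(-18588)) - b(h(-13, 10)) = (sqrt(-10166 - 9695) - 1*(-18588)) - (-65 + (-7 - 13))/(106 + (-7 - 13)) = (sqrt(-19861) + 18588) - (-65 - 20)/(106 - 20) = (I*sqrt(19861) + 18588) - (-85)/86 = (18588 + I*sqrt(19861)) - (-85)/86 = (18588 + I*sqrt(19861)) - 1*(-85/86) = (18588 + I*sqrt(19861)) + 85/86 = 1598653/86 + I*sqrt(19861)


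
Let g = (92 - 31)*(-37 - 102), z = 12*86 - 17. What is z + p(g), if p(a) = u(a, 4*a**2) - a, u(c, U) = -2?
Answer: 9492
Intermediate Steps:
z = 1015 (z = 1032 - 17 = 1015)
g = -8479 (g = 61*(-139) = -8479)
p(a) = -2 - a
z + p(g) = 1015 + (-2 - 1*(-8479)) = 1015 + (-2 + 8479) = 1015 + 8477 = 9492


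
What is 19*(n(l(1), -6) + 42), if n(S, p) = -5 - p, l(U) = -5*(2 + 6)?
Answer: 817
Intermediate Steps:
l(U) = -40 (l(U) = -5*8 = -40)
19*(n(l(1), -6) + 42) = 19*((-5 - 1*(-6)) + 42) = 19*((-5 + 6) + 42) = 19*(1 + 42) = 19*43 = 817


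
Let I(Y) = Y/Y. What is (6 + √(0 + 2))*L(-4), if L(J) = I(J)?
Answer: 6 + √2 ≈ 7.4142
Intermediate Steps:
I(Y) = 1
L(J) = 1
(6 + √(0 + 2))*L(-4) = (6 + √(0 + 2))*1 = (6 + √2)*1 = 6 + √2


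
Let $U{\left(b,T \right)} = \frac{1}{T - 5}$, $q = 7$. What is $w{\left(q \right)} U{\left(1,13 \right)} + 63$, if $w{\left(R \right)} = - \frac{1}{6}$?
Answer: $\frac{3023}{48} \approx 62.979$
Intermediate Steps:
$U{\left(b,T \right)} = \frac{1}{-5 + T}$
$w{\left(R \right)} = - \frac{1}{6}$ ($w{\left(R \right)} = \left(-1\right) \frac{1}{6} = - \frac{1}{6}$)
$w{\left(q \right)} U{\left(1,13 \right)} + 63 = - \frac{1}{6 \left(-5 + 13\right)} + 63 = - \frac{1}{6 \cdot 8} + 63 = \left(- \frac{1}{6}\right) \frac{1}{8} + 63 = - \frac{1}{48} + 63 = \frac{3023}{48}$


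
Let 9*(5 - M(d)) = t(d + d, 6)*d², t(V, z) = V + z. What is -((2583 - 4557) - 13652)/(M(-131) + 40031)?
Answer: 70317/2376770 ≈ 0.029585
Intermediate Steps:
M(d) = 5 - d²*(6 + 2*d)/9 (M(d) = 5 - ((d + d) + 6)*d²/9 = 5 - (2*d + 6)*d²/9 = 5 - (6 + 2*d)*d²/9 = 5 - d²*(6 + 2*d)/9)
-((2583 - 4557) - 13652)/(M(-131) + 40031) = -((2583 - 4557) - 13652)/((5 - 2/9*(-131)²*(3 - 131)) + 40031) = -(-1974 - 13652)/((5 - 2/9*17161*(-128)) + 40031) = -(-15626)/((5 + 4393216/9) + 40031) = -(-15626)/(4393261/9 + 40031) = -(-15626)/4753540/9 = -(-15626)*9/4753540 = -1*(-70317/2376770) = 70317/2376770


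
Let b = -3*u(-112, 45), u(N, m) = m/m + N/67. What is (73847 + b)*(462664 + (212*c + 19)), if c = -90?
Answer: 2194896186052/67 ≈ 3.2760e+10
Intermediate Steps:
u(N, m) = 1 + N/67 (u(N, m) = 1 + N*(1/67) = 1 + N/67)
b = 135/67 (b = -3*(1 + (1/67)*(-112)) = -3*(1 - 112/67) = -3*(-45/67) = 135/67 ≈ 2.0149)
(73847 + b)*(462664 + (212*c + 19)) = (73847 + 135/67)*(462664 + (212*(-90) + 19)) = 4947884*(462664 + (-19080 + 19))/67 = 4947884*(462664 - 19061)/67 = (4947884/67)*443603 = 2194896186052/67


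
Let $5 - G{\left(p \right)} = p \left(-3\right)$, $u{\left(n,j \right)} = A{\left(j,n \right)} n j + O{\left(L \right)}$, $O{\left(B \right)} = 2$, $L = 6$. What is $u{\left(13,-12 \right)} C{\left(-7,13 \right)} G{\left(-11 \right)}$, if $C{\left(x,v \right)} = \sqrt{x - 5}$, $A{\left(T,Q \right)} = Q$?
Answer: $113456 i \sqrt{3} \approx 1.9651 \cdot 10^{5} i$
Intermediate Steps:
$C{\left(x,v \right)} = \sqrt{-5 + x}$
$u{\left(n,j \right)} = 2 + j n^{2}$ ($u{\left(n,j \right)} = n n j + 2 = n^{2} j + 2 = j n^{2} + 2 = 2 + j n^{2}$)
$G{\left(p \right)} = 5 + 3 p$ ($G{\left(p \right)} = 5 - p \left(-3\right) = 5 - - 3 p = 5 + 3 p$)
$u{\left(13,-12 \right)} C{\left(-7,13 \right)} G{\left(-11 \right)} = \left(2 - 12 \cdot 13^{2}\right) \sqrt{-5 - 7} \left(5 + 3 \left(-11\right)\right) = \left(2 - 2028\right) \sqrt{-12} \left(5 - 33\right) = \left(2 - 2028\right) 2 i \sqrt{3} \left(-28\right) = - 2026 \cdot 2 i \sqrt{3} \left(-28\right) = - 4052 i \sqrt{3} \left(-28\right) = 113456 i \sqrt{3}$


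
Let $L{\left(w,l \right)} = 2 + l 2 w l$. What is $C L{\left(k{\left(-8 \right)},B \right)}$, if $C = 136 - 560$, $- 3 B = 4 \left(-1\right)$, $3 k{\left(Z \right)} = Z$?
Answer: $\frac{85648}{27} \approx 3172.1$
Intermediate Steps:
$k{\left(Z \right)} = \frac{Z}{3}$
$B = \frac{4}{3}$ ($B = - \frac{4 \left(-1\right)}{3} = \left(- \frac{1}{3}\right) \left(-4\right) = \frac{4}{3} \approx 1.3333$)
$L{\left(w,l \right)} = 2 + 2 w l^{2}$ ($L{\left(w,l \right)} = 2 + l 2 l w = 2 + 2 w l^{2}$)
$C = -424$
$C L{\left(k{\left(-8 \right)},B \right)} = - 424 \left(2 + 2 \cdot \frac{1}{3} \left(-8\right) \left(\frac{4}{3}\right)^{2}\right) = - 424 \left(2 + 2 \left(- \frac{8}{3}\right) \frac{16}{9}\right) = - 424 \left(2 - \frac{256}{27}\right) = \left(-424\right) \left(- \frac{202}{27}\right) = \frac{85648}{27}$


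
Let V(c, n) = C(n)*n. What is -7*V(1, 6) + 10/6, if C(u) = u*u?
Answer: -4531/3 ≈ -1510.3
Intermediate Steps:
C(u) = u**2
V(c, n) = n**3 (V(c, n) = n**2*n = n**3)
-7*V(1, 6) + 10/6 = -7*6**3 + 10/6 = -7*216 + 10*(1/6) = -1512 + 5/3 = -4531/3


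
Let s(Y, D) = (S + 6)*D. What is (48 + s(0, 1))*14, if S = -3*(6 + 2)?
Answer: 420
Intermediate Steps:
S = -24 (S = -3*8 = -24)
s(Y, D) = -18*D (s(Y, D) = (-24 + 6)*D = -18*D)
(48 + s(0, 1))*14 = (48 - 18*1)*14 = (48 - 18)*14 = 30*14 = 420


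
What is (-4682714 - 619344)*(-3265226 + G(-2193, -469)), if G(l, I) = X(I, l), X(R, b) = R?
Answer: 17314904300310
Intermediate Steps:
G(l, I) = I
(-4682714 - 619344)*(-3265226 + G(-2193, -469)) = (-4682714 - 619344)*(-3265226 - 469) = -5302058*(-3265695) = 17314904300310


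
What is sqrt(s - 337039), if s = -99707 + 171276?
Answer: I*sqrt(265470) ≈ 515.24*I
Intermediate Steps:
s = 71569
sqrt(s - 337039) = sqrt(71569 - 337039) = sqrt(-265470) = I*sqrt(265470)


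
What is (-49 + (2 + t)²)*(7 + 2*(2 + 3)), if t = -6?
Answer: -561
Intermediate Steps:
(-49 + (2 + t)²)*(7 + 2*(2 + 3)) = (-49 + (2 - 6)²)*(7 + 2*(2 + 3)) = (-49 + (-4)²)*(7 + 2*5) = (-49 + 16)*(7 + 10) = -33*17 = -561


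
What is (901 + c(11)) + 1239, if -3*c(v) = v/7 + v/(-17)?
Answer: 763870/357 ≈ 2139.7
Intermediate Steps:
c(v) = -10*v/357 (c(v) = -(v/7 + v/(-17))/3 = -(v*(⅐) + v*(-1/17))/3 = -(v/7 - v/17)/3 = -10*v/357)
(901 + c(11)) + 1239 = (901 - 10/357*11) + 1239 = (901 - 110/357) + 1239 = 321547/357 + 1239 = 763870/357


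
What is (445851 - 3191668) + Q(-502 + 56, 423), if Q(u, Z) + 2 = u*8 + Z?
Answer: -2748964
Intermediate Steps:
Q(u, Z) = -2 + Z + 8*u (Q(u, Z) = -2 + (u*8 + Z) = -2 + (8*u + Z) = -2 + (Z + 8*u) = -2 + Z + 8*u)
(445851 - 3191668) + Q(-502 + 56, 423) = (445851 - 3191668) + (-2 + 423 + 8*(-502 + 56)) = -2745817 + (-2 + 423 + 8*(-446)) = -2745817 + (-2 + 423 - 3568) = -2745817 - 3147 = -2748964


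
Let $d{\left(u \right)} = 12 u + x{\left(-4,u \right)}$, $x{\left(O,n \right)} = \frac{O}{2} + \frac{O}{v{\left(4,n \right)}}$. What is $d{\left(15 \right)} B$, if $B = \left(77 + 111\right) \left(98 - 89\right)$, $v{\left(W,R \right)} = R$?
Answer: $\frac{1503624}{5} \approx 3.0073 \cdot 10^{5}$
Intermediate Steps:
$x{\left(O,n \right)} = \frac{O}{2} + \frac{O}{n}$
$d{\left(u \right)} = -2 - \frac{4}{u} + 12 u$ ($d{\left(u \right)} = 12 u + \left(\frac{1}{2} \left(-4\right) - \frac{4}{u}\right) = 12 u - \left(2 + \frac{4}{u}\right) = -2 - \frac{4}{u} + 12 u$)
$B = 1692$ ($B = 188 \cdot 9 = 1692$)
$d{\left(15 \right)} B = \left(-2 - \frac{4}{15} + 12 \cdot 15\right) 1692 = \left(-2 - \frac{4}{15} + 180\right) 1692 = \frac{2666}{15} \cdot 1692 = \frac{1503624}{5}$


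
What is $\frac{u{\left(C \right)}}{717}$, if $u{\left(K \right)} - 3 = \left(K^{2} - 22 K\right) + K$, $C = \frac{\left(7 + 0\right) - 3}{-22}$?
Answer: $\frac{829}{86757} \approx 0.0095554$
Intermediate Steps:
$C = - \frac{2}{11}$ ($C = \left(7 - 3\right) \left(- \frac{1}{22}\right) = 4 \left(- \frac{1}{22}\right) = - \frac{2}{11} \approx -0.18182$)
$u{\left(K \right)} = 3 + K^{2} - 21 K$ ($u{\left(K \right)} = 3 + \left(\left(K^{2} - 22 K\right) + K\right) = 3 + \left(K^{2} - 21 K\right) = 3 + K^{2} - 21 K$)
$\frac{u{\left(C \right)}}{717} = \frac{3 + \left(- \frac{2}{11}\right)^{2} - - \frac{42}{11}}{717} = \left(3 + \frac{4}{121} + \frac{42}{11}\right) \frac{1}{717} = \frac{829}{121} \cdot \frac{1}{717} = \frac{829}{86757}$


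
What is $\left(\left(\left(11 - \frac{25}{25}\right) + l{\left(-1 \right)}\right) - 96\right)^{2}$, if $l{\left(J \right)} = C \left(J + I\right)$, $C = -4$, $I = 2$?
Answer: $8100$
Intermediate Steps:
$l{\left(J \right)} = -8 - 4 J$ ($l{\left(J \right)} = - 4 \left(J + 2\right) = - 4 \left(2 + J\right) = -8 - 4 J$)
$\left(\left(\left(11 - \frac{25}{25}\right) + l{\left(-1 \right)}\right) - 96\right)^{2} = \left(\left(\left(11 - \frac{25}{25}\right) - 4\right) - 96\right)^{2} = \left(\left(\left(11 - 1\right) + \left(-8 + 4\right)\right) - 96\right)^{2} = \left(\left(\left(11 - 1\right) - 4\right) - 96\right)^{2} = \left(\left(10 - 4\right) - 96\right)^{2} = \left(6 - 96\right)^{2} = \left(-90\right)^{2} = 8100$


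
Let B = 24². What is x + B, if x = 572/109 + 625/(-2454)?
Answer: 155407499/267486 ≈ 580.99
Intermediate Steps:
x = 1335563/267486 (x = 572*(1/109) + 625*(-1/2454) = 572/109 - 625/2454 = 1335563/267486 ≈ 4.9930)
B = 576
x + B = 1335563/267486 + 576 = 155407499/267486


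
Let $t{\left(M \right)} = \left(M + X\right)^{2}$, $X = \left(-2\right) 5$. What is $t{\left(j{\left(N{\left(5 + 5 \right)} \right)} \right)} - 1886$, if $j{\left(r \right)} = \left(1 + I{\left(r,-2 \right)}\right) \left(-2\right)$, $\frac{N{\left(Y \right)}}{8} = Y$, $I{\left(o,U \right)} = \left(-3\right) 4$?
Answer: $-1742$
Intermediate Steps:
$I{\left(o,U \right)} = -12$
$X = -10$
$N{\left(Y \right)} = 8 Y$
$j{\left(r \right)} = 22$ ($j{\left(r \right)} = \left(1 - 12\right) \left(-2\right) = \left(-11\right) \left(-2\right) = 22$)
$t{\left(M \right)} = \left(-10 + M\right)^{2}$ ($t{\left(M \right)} = \left(M - 10\right)^{2} = \left(-10 + M\right)^{2}$)
$t{\left(j{\left(N{\left(5 + 5 \right)} \right)} \right)} - 1886 = \left(-10 + 22\right)^{2} - 1886 = 12^{2} - 1886 = 144 - 1886 = -1742$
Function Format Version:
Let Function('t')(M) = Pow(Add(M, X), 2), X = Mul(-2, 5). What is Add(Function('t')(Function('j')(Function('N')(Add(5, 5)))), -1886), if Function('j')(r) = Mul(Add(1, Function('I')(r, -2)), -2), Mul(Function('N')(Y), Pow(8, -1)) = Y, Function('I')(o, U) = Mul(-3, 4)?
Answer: -1742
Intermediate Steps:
Function('I')(o, U) = -12
X = -10
Function('N')(Y) = Mul(8, Y)
Function('j')(r) = 22 (Function('j')(r) = Mul(Add(1, -12), -2) = Mul(-11, -2) = 22)
Function('t')(M) = Pow(Add(-10, M), 2) (Function('t')(M) = Pow(Add(M, -10), 2) = Pow(Add(-10, M), 2))
Add(Function('t')(Function('j')(Function('N')(Add(5, 5)))), -1886) = Add(Pow(Add(-10, 22), 2), -1886) = Add(Pow(12, 2), -1886) = Add(144, -1886) = -1742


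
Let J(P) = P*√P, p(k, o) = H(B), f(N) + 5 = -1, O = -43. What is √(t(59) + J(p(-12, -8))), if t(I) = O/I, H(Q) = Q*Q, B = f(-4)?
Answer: √749359/59 ≈ 14.672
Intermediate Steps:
f(N) = -6 (f(N) = -5 - 1 = -6)
B = -6
H(Q) = Q²
p(k, o) = 36 (p(k, o) = (-6)² = 36)
J(P) = P^(3/2)
t(I) = -43/I
√(t(59) + J(p(-12, -8))) = √(-43/59 + 36^(3/2)) = √(-43*1/59 + 216) = √(-43/59 + 216) = √(12701/59) = √749359/59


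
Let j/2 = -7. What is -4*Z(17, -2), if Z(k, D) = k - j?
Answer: -124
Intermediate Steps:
j = -14 (j = 2*(-7) = -14)
Z(k, D) = 14 + k (Z(k, D) = k - 1*(-14) = k + 14 = 14 + k)
-4*Z(17, -2) = -4*(14 + 17) = -4*31 = -124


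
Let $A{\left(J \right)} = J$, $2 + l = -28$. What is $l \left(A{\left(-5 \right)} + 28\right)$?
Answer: $-690$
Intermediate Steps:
$l = -30$ ($l = -2 - 28 = -30$)
$l \left(A{\left(-5 \right)} + 28\right) = - 30 \left(-5 + 28\right) = \left(-30\right) 23 = -690$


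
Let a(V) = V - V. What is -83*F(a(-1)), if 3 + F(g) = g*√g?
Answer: 249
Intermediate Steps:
a(V) = 0
F(g) = -3 + g^(3/2) (F(g) = -3 + g*√g = -3 + g^(3/2))
-83*F(a(-1)) = -83*(-3 + 0^(3/2)) = -83*(-3 + 0) = -83*(-3) = 249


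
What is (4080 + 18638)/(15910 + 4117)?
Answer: 22718/20027 ≈ 1.1344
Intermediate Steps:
(4080 + 18638)/(15910 + 4117) = 22718/20027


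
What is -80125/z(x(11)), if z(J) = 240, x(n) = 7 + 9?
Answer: -16025/48 ≈ -333.85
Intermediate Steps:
x(n) = 16
-80125/z(x(11)) = -80125/240 = -80125*1/240 = -16025/48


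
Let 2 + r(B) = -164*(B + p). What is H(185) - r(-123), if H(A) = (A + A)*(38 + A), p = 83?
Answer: 75952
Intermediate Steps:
H(A) = 2*A*(38 + A) (H(A) = (2*A)*(38 + A) = 2*A*(38 + A))
r(B) = -13614 - 164*B (r(B) = -2 - 164*(B + 83) = -2 - 164*(83 + B) = -2 + (-13612 - 164*B) = -13614 - 164*B)
H(185) - r(-123) = 2*185*(38 + 185) - (-13614 - 164*(-123)) = 2*185*223 - (-13614 + 20172) = 82510 - 1*6558 = 82510 - 6558 = 75952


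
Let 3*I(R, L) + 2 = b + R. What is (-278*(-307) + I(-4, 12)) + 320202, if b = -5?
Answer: 1216633/3 ≈ 4.0554e+5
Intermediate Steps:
I(R, L) = -7/3 + R/3 (I(R, L) = -2/3 + (-5 + R)/3 = -2/3 + (-5/3 + R/3) = -7/3 + R/3)
(-278*(-307) + I(-4, 12)) + 320202 = (-278*(-307) + (-7/3 + (1/3)*(-4))) + 320202 = (85346 + (-7/3 - 4/3)) + 320202 = (85346 - 11/3) + 320202 = 256027/3 + 320202 = 1216633/3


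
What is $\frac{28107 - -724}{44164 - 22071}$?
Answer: $\frac{28831}{22093} \approx 1.305$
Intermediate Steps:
$\frac{28107 - -724}{44164 - 22071} = \frac{28107 + \left(-15538 + 16262\right)}{22093} = \left(28107 + 724\right) \frac{1}{22093} = 28831 \cdot \frac{1}{22093} = \frac{28831}{22093}$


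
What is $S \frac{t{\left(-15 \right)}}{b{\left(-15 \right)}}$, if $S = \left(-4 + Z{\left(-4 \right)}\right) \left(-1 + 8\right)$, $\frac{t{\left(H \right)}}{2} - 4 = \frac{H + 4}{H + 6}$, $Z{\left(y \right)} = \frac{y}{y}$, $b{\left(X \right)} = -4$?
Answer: $\frac{329}{6} \approx 54.833$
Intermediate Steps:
$Z{\left(y \right)} = 1$
$t{\left(H \right)} = 8 + \frac{2 \left(4 + H\right)}{6 + H}$ ($t{\left(H \right)} = 8 + 2 \frac{H + 4}{H + 6} = 8 + 2 \frac{4 + H}{6 + H} = 8 + \frac{2 \left(4 + H\right)}{6 + H}$)
$S = -21$ ($S = \left(-4 + 1\right) \left(-1 + 8\right) = \left(-3\right) 7 = -21$)
$S \frac{t{\left(-15 \right)}}{b{\left(-15 \right)}} = - 21 \frac{2 \frac{1}{6 - 15} \left(28 + 5 \left(-15\right)\right)}{-4} = - 21 \frac{2 \left(28 - 75\right)}{-9} \left(- \frac{1}{4}\right) = - 21 \cdot 2 \left(- \frac{1}{9}\right) \left(-47\right) \left(- \frac{1}{4}\right) = - 21 \cdot \frac{94}{9} \left(- \frac{1}{4}\right) = \left(-21\right) \left(- \frac{47}{18}\right) = \frac{329}{6}$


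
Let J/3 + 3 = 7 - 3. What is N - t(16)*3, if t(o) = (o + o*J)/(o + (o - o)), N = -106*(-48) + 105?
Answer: 5181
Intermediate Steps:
J = 3 (J = -9 + 3*(7 - 3) = -9 + 3*4 = -9 + 12 = 3)
N = 5193 (N = 5088 + 105 = 5193)
t(o) = 4 (t(o) = (o + o*3)/(o + (o - o)) = (o + 3*o)/(o + 0) = (4*o)/o = 4)
N - t(16)*3 = 5193 - 4*3 = 5193 - 1*12 = 5193 - 12 = 5181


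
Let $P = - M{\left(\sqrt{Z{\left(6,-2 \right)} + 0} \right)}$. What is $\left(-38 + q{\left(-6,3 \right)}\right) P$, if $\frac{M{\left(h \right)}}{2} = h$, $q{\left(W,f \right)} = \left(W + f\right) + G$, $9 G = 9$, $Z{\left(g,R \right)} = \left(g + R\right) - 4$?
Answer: $0$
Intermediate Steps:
$Z{\left(g,R \right)} = -4 + R + g$ ($Z{\left(g,R \right)} = \left(R + g\right) - 4 = -4 + R + g$)
$G = 1$ ($G = \frac{1}{9} \cdot 9 = 1$)
$q{\left(W,f \right)} = 1 + W + f$ ($q{\left(W,f \right)} = \left(W + f\right) + 1 = 1 + W + f$)
$M{\left(h \right)} = 2 h$
$P = 0$ ($P = - 2 \sqrt{\left(-4 - 2 + 6\right) + 0} = - 2 \sqrt{0 + 0} = - 2 \sqrt{0} = - 2 \cdot 0 = \left(-1\right) 0 = 0$)
$\left(-38 + q{\left(-6,3 \right)}\right) P = \left(-38 + \left(1 - 6 + 3\right)\right) 0 = \left(-38 - 2\right) 0 = \left(-40\right) 0 = 0$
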